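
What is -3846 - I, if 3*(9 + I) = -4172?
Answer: -7339/3 ≈ -2446.3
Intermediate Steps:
I = -4199/3 (I = -9 + (⅓)*(-4172) = -9 - 4172/3 = -4199/3 ≈ -1399.7)
-3846 - I = -3846 - 1*(-4199/3) = -3846 + 4199/3 = -7339/3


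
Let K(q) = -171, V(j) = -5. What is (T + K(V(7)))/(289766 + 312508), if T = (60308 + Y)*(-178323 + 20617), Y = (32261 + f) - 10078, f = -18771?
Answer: -3349675497/200758 ≈ -16685.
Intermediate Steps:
Y = 3412 (Y = (32261 - 18771) - 10078 = 13490 - 10078 = 3412)
T = -10049026320 (T = (60308 + 3412)*(-178323 + 20617) = 63720*(-157706) = -10049026320)
(T + K(V(7)))/(289766 + 312508) = (-10049026320 - 171)/(289766 + 312508) = -10049026491/602274 = -10049026491*1/602274 = -3349675497/200758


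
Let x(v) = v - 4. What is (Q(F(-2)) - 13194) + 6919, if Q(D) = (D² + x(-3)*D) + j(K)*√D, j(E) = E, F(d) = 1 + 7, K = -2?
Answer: -6267 - 4*√2 ≈ -6272.7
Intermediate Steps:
F(d) = 8
x(v) = -4 + v
Q(D) = D² - 7*D - 2*√D (Q(D) = (D² + (-4 - 3)*D) - 2*√D = (D² - 7*D) - 2*√D = D² - 7*D - 2*√D)
(Q(F(-2)) - 13194) + 6919 = ((8² - 7*8 - 4*√2) - 13194) + 6919 = ((64 - 56 - 4*√2) - 13194) + 6919 = ((8 - 4*√2) - 13194) + 6919 = (-13186 - 4*√2) + 6919 = -6267 - 4*√2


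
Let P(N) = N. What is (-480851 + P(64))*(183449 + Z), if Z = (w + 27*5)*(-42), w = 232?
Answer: -80789043545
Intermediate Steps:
Z = -15414 (Z = (232 + 27*5)*(-42) = (232 + 135)*(-42) = 367*(-42) = -15414)
(-480851 + P(64))*(183449 + Z) = (-480851 + 64)*(183449 - 15414) = -480787*168035 = -80789043545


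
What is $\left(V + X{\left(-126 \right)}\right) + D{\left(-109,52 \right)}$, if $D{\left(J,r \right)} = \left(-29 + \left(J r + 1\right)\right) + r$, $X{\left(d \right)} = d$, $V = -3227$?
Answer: $-8997$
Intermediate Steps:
$D{\left(J,r \right)} = -28 + r + J r$ ($D{\left(J,r \right)} = \left(-29 + \left(1 + J r\right)\right) + r = \left(-28 + J r\right) + r = -28 + r + J r$)
$\left(V + X{\left(-126 \right)}\right) + D{\left(-109,52 \right)} = \left(-3227 - 126\right) - 5644 = -3353 - 5644 = -8997$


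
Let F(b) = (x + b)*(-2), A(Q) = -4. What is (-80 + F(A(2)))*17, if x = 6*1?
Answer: -1428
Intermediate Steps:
x = 6
F(b) = -12 - 2*b (F(b) = (6 + b)*(-2) = -12 - 2*b)
(-80 + F(A(2)))*17 = (-80 + (-12 - 2*(-4)))*17 = (-80 + (-12 + 8))*17 = (-80 - 4)*17 = -84*17 = -1428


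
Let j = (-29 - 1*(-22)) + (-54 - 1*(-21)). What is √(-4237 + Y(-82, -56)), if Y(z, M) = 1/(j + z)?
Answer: 3*I*√7007070/122 ≈ 65.092*I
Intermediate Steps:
j = -40 (j = (-29 + 22) + (-54 + 21) = -7 - 33 = -40)
Y(z, M) = 1/(-40 + z)
√(-4237 + Y(-82, -56)) = √(-4237 + 1/(-40 - 82)) = √(-4237 + 1/(-122)) = √(-4237 - 1/122) = √(-516915/122) = 3*I*√7007070/122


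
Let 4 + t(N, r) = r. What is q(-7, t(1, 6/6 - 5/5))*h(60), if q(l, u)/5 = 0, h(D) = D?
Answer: 0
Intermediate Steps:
t(N, r) = -4 + r
q(l, u) = 0 (q(l, u) = 5*0 = 0)
q(-7, t(1, 6/6 - 5/5))*h(60) = 0*60 = 0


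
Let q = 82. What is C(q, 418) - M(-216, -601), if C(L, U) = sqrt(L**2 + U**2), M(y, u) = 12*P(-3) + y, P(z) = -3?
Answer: 252 + 2*sqrt(45362) ≈ 677.97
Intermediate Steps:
M(y, u) = -36 + y (M(y, u) = 12*(-3) + y = -36 + y)
C(q, 418) - M(-216, -601) = sqrt(82**2 + 418**2) - (-36 - 216) = sqrt(6724 + 174724) - 1*(-252) = sqrt(181448) + 252 = 2*sqrt(45362) + 252 = 252 + 2*sqrt(45362)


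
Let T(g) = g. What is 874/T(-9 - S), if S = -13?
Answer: 437/2 ≈ 218.50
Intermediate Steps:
874/T(-9 - S) = 874/(-9 - 1*(-13)) = 874/(-9 + 13) = 874/4 = 874*(¼) = 437/2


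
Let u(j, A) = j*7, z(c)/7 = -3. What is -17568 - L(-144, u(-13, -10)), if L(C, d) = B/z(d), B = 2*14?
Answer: -52700/3 ≈ -17567.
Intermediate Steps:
z(c) = -21 (z(c) = 7*(-3) = -21)
B = 28
u(j, A) = 7*j
L(C, d) = -4/3 (L(C, d) = 28/(-21) = 28*(-1/21) = -4/3)
-17568 - L(-144, u(-13, -10)) = -17568 - 1*(-4/3) = -17568 + 4/3 = -52700/3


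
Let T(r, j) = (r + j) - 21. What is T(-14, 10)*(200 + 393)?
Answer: -14825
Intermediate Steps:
T(r, j) = -21 + j + r (T(r, j) = (j + r) - 21 = -21 + j + r)
T(-14, 10)*(200 + 393) = (-21 + 10 - 14)*(200 + 393) = -25*593 = -14825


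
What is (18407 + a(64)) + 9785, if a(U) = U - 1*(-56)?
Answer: 28312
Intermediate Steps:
a(U) = 56 + U (a(U) = U + 56 = 56 + U)
(18407 + a(64)) + 9785 = (18407 + (56 + 64)) + 9785 = (18407 + 120) + 9785 = 18527 + 9785 = 28312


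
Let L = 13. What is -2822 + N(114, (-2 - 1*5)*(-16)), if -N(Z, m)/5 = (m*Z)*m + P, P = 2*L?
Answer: -7153032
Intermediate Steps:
P = 26 (P = 2*13 = 26)
N(Z, m) = -130 - 5*Z*m² (N(Z, m) = -5*((m*Z)*m + 26) = -5*((Z*m)*m + 26) = -5*(Z*m² + 26) = -5*(26 + Z*m²) = -130 - 5*Z*m²)
-2822 + N(114, (-2 - 1*5)*(-16)) = -2822 + (-130 - 5*114*((-2 - 1*5)*(-16))²) = -2822 + (-130 - 5*114*((-2 - 5)*(-16))²) = -2822 + (-130 - 5*114*(-7*(-16))²) = -2822 + (-130 - 5*114*112²) = -2822 + (-130 - 5*114*12544) = -2822 + (-130 - 7150080) = -2822 - 7150210 = -7153032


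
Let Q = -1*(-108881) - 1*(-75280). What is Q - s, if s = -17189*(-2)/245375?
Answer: 45188470997/245375 ≈ 1.8416e+5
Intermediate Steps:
s = 34378/245375 (s = 34378*(1/245375) = 34378/245375 ≈ 0.14010)
Q = 184161 (Q = 108881 + 75280 = 184161)
Q - s = 184161 - 1*34378/245375 = 184161 - 34378/245375 = 45188470997/245375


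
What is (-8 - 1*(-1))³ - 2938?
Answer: -3281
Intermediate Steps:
(-8 - 1*(-1))³ - 2938 = (-8 + 1)³ - 2938 = (-7)³ - 2938 = -343 - 2938 = -3281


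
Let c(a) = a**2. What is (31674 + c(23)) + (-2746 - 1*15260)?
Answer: 14197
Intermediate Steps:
(31674 + c(23)) + (-2746 - 1*15260) = (31674 + 23**2) + (-2746 - 1*15260) = (31674 + 529) + (-2746 - 15260) = 32203 - 18006 = 14197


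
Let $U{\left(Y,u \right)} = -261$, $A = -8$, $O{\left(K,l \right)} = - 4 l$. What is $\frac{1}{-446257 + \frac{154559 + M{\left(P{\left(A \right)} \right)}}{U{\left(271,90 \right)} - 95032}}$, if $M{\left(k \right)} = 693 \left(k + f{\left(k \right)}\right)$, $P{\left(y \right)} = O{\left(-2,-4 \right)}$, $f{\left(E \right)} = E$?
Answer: $- \frac{95293}{42525345036} \approx -2.2409 \cdot 10^{-6}$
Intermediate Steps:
$P{\left(y \right)} = 16$ ($P{\left(y \right)} = \left(-4\right) \left(-4\right) = 16$)
$M{\left(k \right)} = 1386 k$ ($M{\left(k \right)} = 693 \left(k + k\right) = 693 \cdot 2 k = 1386 k$)
$\frac{1}{-446257 + \frac{154559 + M{\left(P{\left(A \right)} \right)}}{U{\left(271,90 \right)} - 95032}} = \frac{1}{-446257 + \frac{154559 + 1386 \cdot 16}{-261 - 95032}} = \frac{1}{-446257 + \frac{154559 + 22176}{-95293}} = \frac{1}{-446257 + 176735 \left(- \frac{1}{95293}\right)} = \frac{1}{-446257 - \frac{176735}{95293}} = \frac{1}{- \frac{42525345036}{95293}} = - \frac{95293}{42525345036}$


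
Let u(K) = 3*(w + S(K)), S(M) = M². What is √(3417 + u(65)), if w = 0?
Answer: 6*√447 ≈ 126.85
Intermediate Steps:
u(K) = 3*K² (u(K) = 3*(0 + K²) = 3*K²)
√(3417 + u(65)) = √(3417 + 3*65²) = √(3417 + 3*4225) = √(3417 + 12675) = √16092 = 6*√447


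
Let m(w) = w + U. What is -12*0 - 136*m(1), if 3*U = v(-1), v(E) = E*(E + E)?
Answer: -680/3 ≈ -226.67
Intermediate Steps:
v(E) = 2*E**2 (v(E) = E*(2*E) = 2*E**2)
U = 2/3 (U = (2*(-1)**2)/3 = (2*1)/3 = (1/3)*2 = 2/3 ≈ 0.66667)
m(w) = 2/3 + w (m(w) = w + 2/3 = 2/3 + w)
-12*0 - 136*m(1) = -12*0 - 136*(2/3 + 1) = 0 - 136*5/3 = 0 - 680/3 = -680/3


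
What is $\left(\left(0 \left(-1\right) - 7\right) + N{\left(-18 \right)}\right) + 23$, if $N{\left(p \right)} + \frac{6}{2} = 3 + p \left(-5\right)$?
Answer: $106$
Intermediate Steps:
$N{\left(p \right)} = - 5 p$ ($N{\left(p \right)} = -3 + \left(3 + p \left(-5\right)\right) = -3 - \left(-3 + 5 p\right) = - 5 p$)
$\left(\left(0 \left(-1\right) - 7\right) + N{\left(-18 \right)}\right) + 23 = \left(\left(0 \left(-1\right) - 7\right) - -90\right) + 23 = \left(\left(0 - 7\right) + 90\right) + 23 = \left(-7 + 90\right) + 23 = 83 + 23 = 106$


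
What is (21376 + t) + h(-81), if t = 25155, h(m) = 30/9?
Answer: 139603/3 ≈ 46534.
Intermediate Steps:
h(m) = 10/3 (h(m) = 30*(1/9) = 10/3)
(21376 + t) + h(-81) = (21376 + 25155) + 10/3 = 46531 + 10/3 = 139603/3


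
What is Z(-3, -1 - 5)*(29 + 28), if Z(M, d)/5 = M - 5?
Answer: -2280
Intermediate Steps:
Z(M, d) = -25 + 5*M (Z(M, d) = 5*(M - 5) = 5*(-5 + M) = -25 + 5*M)
Z(-3, -1 - 5)*(29 + 28) = (-25 + 5*(-3))*(29 + 28) = (-25 - 15)*57 = -40*57 = -2280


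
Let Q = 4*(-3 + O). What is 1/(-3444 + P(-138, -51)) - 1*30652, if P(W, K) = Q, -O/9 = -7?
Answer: -98209009/3204 ≈ -30652.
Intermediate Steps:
O = 63 (O = -9*(-7) = 63)
Q = 240 (Q = 4*(-3 + 63) = 4*60 = 240)
P(W, K) = 240
1/(-3444 + P(-138, -51)) - 1*30652 = 1/(-3444 + 240) - 1*30652 = 1/(-3204) - 30652 = -1/3204 - 30652 = -98209009/3204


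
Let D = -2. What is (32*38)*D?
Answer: -2432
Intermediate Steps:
(32*38)*D = (32*38)*(-2) = 1216*(-2) = -2432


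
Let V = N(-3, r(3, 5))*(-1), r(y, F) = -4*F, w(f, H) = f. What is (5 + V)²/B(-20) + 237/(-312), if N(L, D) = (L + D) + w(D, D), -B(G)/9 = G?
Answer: 6261/520 ≈ 12.040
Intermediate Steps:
B(G) = -9*G
N(L, D) = L + 2*D (N(L, D) = (L + D) + D = (D + L) + D = L + 2*D)
V = 43 (V = (-3 + 2*(-4*5))*(-1) = (-3 + 2*(-20))*(-1) = (-3 - 40)*(-1) = -43*(-1) = 43)
(5 + V)²/B(-20) + 237/(-312) = (5 + 43)²/((-9*(-20))) + 237/(-312) = 48²/180 + 237*(-1/312) = 2304*(1/180) - 79/104 = 64/5 - 79/104 = 6261/520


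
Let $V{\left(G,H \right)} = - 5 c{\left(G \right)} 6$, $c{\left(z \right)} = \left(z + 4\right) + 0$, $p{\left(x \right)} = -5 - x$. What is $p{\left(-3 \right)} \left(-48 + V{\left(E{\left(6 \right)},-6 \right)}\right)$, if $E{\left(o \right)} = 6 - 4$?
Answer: $456$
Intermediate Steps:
$E{\left(o \right)} = 2$ ($E{\left(o \right)} = 6 - 4 = 2$)
$c{\left(z \right)} = 4 + z$ ($c{\left(z \right)} = \left(4 + z\right) + 0 = 4 + z$)
$V{\left(G,H \right)} = -120 - 30 G$ ($V{\left(G,H \right)} = - 5 \left(4 + G\right) 6 = \left(-20 - 5 G\right) 6 = -120 - 30 G$)
$p{\left(-3 \right)} \left(-48 + V{\left(E{\left(6 \right)},-6 \right)}\right) = \left(-5 - -3\right) \left(-48 - 180\right) = \left(-5 + 3\right) \left(-48 - 180\right) = - 2 \left(-48 - 180\right) = \left(-2\right) \left(-228\right) = 456$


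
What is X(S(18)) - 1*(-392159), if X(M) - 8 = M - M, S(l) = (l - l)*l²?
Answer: 392167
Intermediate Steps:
S(l) = 0 (S(l) = 0*l² = 0)
X(M) = 8 (X(M) = 8 + (M - M) = 8 + 0 = 8)
X(S(18)) - 1*(-392159) = 8 - 1*(-392159) = 8 + 392159 = 392167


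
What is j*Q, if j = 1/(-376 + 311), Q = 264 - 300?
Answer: 36/65 ≈ 0.55385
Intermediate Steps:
Q = -36
j = -1/65 (j = 1/(-65) = -1/65 ≈ -0.015385)
j*Q = -1/65*(-36) = 36/65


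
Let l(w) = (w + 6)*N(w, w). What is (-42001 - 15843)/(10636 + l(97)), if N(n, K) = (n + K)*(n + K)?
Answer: -14461/971786 ≈ -0.014881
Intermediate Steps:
N(n, K) = (K + n)**2 (N(n, K) = (K + n)*(K + n) = (K + n)**2)
l(w) = 4*w**2*(6 + w) (l(w) = (w + 6)*(w + w)**2 = (6 + w)*(2*w)**2 = (6 + w)*(4*w**2) = 4*w**2*(6 + w))
(-42001 - 15843)/(10636 + l(97)) = (-42001 - 15843)/(10636 + 4*97**2*(6 + 97)) = -57844/(10636 + 4*9409*103) = -57844/(10636 + 3876508) = -57844/3887144 = -57844*1/3887144 = -14461/971786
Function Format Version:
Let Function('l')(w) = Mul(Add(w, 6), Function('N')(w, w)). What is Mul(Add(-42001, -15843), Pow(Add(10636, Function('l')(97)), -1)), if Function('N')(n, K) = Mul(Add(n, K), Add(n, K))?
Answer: Rational(-14461, 971786) ≈ -0.014881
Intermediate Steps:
Function('N')(n, K) = Pow(Add(K, n), 2) (Function('N')(n, K) = Mul(Add(K, n), Add(K, n)) = Pow(Add(K, n), 2))
Function('l')(w) = Mul(4, Pow(w, 2), Add(6, w)) (Function('l')(w) = Mul(Add(w, 6), Pow(Add(w, w), 2)) = Mul(Add(6, w), Pow(Mul(2, w), 2)) = Mul(Add(6, w), Mul(4, Pow(w, 2))) = Mul(4, Pow(w, 2), Add(6, w)))
Mul(Add(-42001, -15843), Pow(Add(10636, Function('l')(97)), -1)) = Mul(Add(-42001, -15843), Pow(Add(10636, Mul(4, Pow(97, 2), Add(6, 97))), -1)) = Mul(-57844, Pow(Add(10636, Mul(4, 9409, 103)), -1)) = Mul(-57844, Pow(Add(10636, 3876508), -1)) = Mul(-57844, Pow(3887144, -1)) = Mul(-57844, Rational(1, 3887144)) = Rational(-14461, 971786)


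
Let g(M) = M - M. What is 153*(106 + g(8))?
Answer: 16218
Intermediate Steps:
g(M) = 0
153*(106 + g(8)) = 153*(106 + 0) = 153*106 = 16218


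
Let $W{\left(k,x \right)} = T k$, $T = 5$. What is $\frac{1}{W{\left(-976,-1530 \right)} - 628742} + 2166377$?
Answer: $\frac{1372664127493}{633622} \approx 2.1664 \cdot 10^{6}$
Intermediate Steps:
$W{\left(k,x \right)} = 5 k$
$\frac{1}{W{\left(-976,-1530 \right)} - 628742} + 2166377 = \frac{1}{5 \left(-976\right) - 628742} + 2166377 = \frac{1}{-4880 - 628742} + 2166377 = \frac{1}{-633622} + 2166377 = - \frac{1}{633622} + 2166377 = \frac{1372664127493}{633622}$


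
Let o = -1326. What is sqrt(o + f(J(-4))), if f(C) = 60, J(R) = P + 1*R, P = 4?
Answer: I*sqrt(1266) ≈ 35.581*I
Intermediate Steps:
J(R) = 4 + R (J(R) = 4 + 1*R = 4 + R)
sqrt(o + f(J(-4))) = sqrt(-1326 + 60) = sqrt(-1266) = I*sqrt(1266)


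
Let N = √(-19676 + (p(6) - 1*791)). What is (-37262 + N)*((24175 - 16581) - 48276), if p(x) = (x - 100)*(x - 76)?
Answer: 1515892684 - 122046*I*√1543 ≈ 1.5159e+9 - 4.7941e+6*I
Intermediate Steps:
p(x) = (-100 + x)*(-76 + x)
N = 3*I*√1543 (N = √(-19676 + ((7600 + 6² - 176*6) - 1*791)) = √(-19676 + ((7600 + 36 - 1056) - 791)) = √(-19676 + (6580 - 791)) = √(-19676 + 5789) = √(-13887) = 3*I*√1543 ≈ 117.84*I)
(-37262 + N)*((24175 - 16581) - 48276) = (-37262 + 3*I*√1543)*((24175 - 16581) - 48276) = (-37262 + 3*I*√1543)*(7594 - 48276) = (-37262 + 3*I*√1543)*(-40682) = 1515892684 - 122046*I*√1543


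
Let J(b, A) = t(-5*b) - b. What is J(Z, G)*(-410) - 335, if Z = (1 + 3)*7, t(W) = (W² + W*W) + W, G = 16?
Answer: -16003455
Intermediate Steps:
t(W) = W + 2*W² (t(W) = (W² + W²) + W = 2*W² + W = W + 2*W²)
Z = 28 (Z = 4*7 = 28)
J(b, A) = -b - 5*b*(1 - 10*b) (J(b, A) = (-5*b)*(1 + 2*(-5*b)) - b = (-5*b)*(1 - 10*b) - b = -5*b*(1 - 10*b) - b = -b - 5*b*(1 - 10*b))
J(Z, G)*(-410) - 335 = (2*28*(-3 + 25*28))*(-410) - 335 = (2*28*(-3 + 700))*(-410) - 335 = (2*28*697)*(-410) - 335 = 39032*(-410) - 335 = -16003120 - 335 = -16003455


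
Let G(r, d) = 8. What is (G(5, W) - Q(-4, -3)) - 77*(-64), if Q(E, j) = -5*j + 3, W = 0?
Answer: 4918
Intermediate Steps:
Q(E, j) = 3 - 5*j
(G(5, W) - Q(-4, -3)) - 77*(-64) = (8 - (3 - 5*(-3))) - 77*(-64) = (8 - (3 + 15)) + 4928 = (8 - 1*18) + 4928 = (8 - 18) + 4928 = -10 + 4928 = 4918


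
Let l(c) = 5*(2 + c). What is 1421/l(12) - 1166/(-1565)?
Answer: 65871/3130 ≈ 21.045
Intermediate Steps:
l(c) = 10 + 5*c
1421/l(12) - 1166/(-1565) = 1421/(10 + 5*12) - 1166/(-1565) = 1421/(10 + 60) - 1166*(-1/1565) = 1421/70 + 1166/1565 = 1421*(1/70) + 1166/1565 = 203/10 + 1166/1565 = 65871/3130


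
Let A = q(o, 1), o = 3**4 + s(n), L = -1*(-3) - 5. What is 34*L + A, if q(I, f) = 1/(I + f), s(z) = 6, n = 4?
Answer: -5983/88 ≈ -67.989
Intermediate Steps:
L = -2 (L = 3 - 5 = -2)
o = 87 (o = 3**4 + 6 = 81 + 6 = 87)
A = 1/88 (A = 1/(87 + 1) = 1/88 ≈ 0.011364)
34*L + A = 34*(-2) + 1/88 = -68 + 1/88 = -5983/88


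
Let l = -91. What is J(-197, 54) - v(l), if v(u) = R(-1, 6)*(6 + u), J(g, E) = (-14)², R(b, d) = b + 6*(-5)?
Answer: -2439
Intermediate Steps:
R(b, d) = -30 + b (R(b, d) = b - 30 = -30 + b)
J(g, E) = 196
v(u) = -186 - 31*u (v(u) = (-30 - 1)*(6 + u) = -31*(6 + u) = -186 - 31*u)
J(-197, 54) - v(l) = 196 - (-186 - 31*(-91)) = 196 - (-186 + 2821) = 196 - 1*2635 = 196 - 2635 = -2439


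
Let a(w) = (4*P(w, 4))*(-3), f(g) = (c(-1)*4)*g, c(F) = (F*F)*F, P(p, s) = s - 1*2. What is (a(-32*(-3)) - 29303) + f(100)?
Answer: -29727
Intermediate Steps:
P(p, s) = -2 + s (P(p, s) = s - 2 = -2 + s)
c(F) = F³ (c(F) = F²*F = F³)
f(g) = -4*g (f(g) = ((-1)³*4)*g = (-1*4)*g = -4*g)
a(w) = -24 (a(w) = (4*(-2 + 4))*(-3) = (4*2)*(-3) = 8*(-3) = -24)
(a(-32*(-3)) - 29303) + f(100) = (-24 - 29303) - 4*100 = -29327 - 400 = -29727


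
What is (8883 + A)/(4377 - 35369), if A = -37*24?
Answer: -615/2384 ≈ -0.25797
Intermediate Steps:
A = -888
(8883 + A)/(4377 - 35369) = (8883 - 888)/(4377 - 35369) = 7995/(-30992) = 7995*(-1/30992) = -615/2384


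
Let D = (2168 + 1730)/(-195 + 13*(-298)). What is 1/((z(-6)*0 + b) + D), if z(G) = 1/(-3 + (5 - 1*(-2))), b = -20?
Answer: -4069/85278 ≈ -0.047715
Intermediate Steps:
D = -3898/4069 (D = 3898/(-195 - 3874) = 3898/(-4069) = 3898*(-1/4069) = -3898/4069 ≈ -0.95798)
z(G) = ¼ (z(G) = 1/(-3 + (5 + 2)) = 1/(-3 + 7) = 1/4 = ¼)
1/((z(-6)*0 + b) + D) = 1/(((¼)*0 - 20) - 3898/4069) = 1/((0 - 20) - 3898/4069) = 1/(-20 - 3898/4069) = 1/(-85278/4069) = -4069/85278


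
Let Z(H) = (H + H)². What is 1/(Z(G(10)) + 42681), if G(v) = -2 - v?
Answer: 1/43257 ≈ 2.3118e-5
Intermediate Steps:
Z(H) = 4*H² (Z(H) = (2*H)² = 4*H²)
1/(Z(G(10)) + 42681) = 1/(4*(-2 - 1*10)² + 42681) = 1/(4*(-2 - 10)² + 42681) = 1/(4*(-12)² + 42681) = 1/(4*144 + 42681) = 1/(576 + 42681) = 1/43257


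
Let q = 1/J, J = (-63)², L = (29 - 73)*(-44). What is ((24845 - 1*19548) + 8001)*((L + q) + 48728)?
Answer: 2674033875266/3969 ≈ 6.7373e+8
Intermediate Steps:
L = 1936 (L = -44*(-44) = 1936)
J = 3969
q = 1/3969 ≈ 0.00025195
((24845 - 1*19548) + 8001)*((L + q) + 48728) = ((24845 - 1*19548) + 8001)*((1936 + 1/3969) + 48728) = ((24845 - 19548) + 8001)*(7683985/3969 + 48728) = (5297 + 8001)*(201085417/3969) = 13298*(201085417/3969) = 2674033875266/3969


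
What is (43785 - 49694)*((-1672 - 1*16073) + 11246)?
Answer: 38402591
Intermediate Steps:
(43785 - 49694)*((-1672 - 1*16073) + 11246) = -5909*((-1672 - 16073) + 11246) = -5909*(-17745 + 11246) = -5909*(-6499) = 38402591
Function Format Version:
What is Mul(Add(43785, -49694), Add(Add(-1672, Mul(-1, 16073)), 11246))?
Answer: 38402591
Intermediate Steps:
Mul(Add(43785, -49694), Add(Add(-1672, Mul(-1, 16073)), 11246)) = Mul(-5909, Add(Add(-1672, -16073), 11246)) = Mul(-5909, Add(-17745, 11246)) = Mul(-5909, -6499) = 38402591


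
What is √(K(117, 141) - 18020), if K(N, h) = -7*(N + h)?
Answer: I*√19826 ≈ 140.8*I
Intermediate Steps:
K(N, h) = -7*N - 7*h
√(K(117, 141) - 18020) = √((-7*117 - 7*141) - 18020) = √((-819 - 987) - 18020) = √(-1806 - 18020) = √(-19826) = I*√19826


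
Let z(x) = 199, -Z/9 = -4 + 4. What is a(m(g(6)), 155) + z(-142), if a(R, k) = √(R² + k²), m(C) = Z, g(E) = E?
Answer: 354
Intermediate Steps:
Z = 0 (Z = -9*(-4 + 4) = -9*0 = 0)
m(C) = 0
a(m(g(6)), 155) + z(-142) = √(0² + 155²) + 199 = √(0 + 24025) + 199 = √24025 + 199 = 155 + 199 = 354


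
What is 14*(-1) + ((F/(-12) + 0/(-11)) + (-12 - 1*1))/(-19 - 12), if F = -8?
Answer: -1265/93 ≈ -13.602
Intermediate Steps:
14*(-1) + ((F/(-12) + 0/(-11)) + (-12 - 1*1))/(-19 - 12) = 14*(-1) + ((-8/(-12) + 0/(-11)) + (-12 - 1*1))/(-19 - 12) = -14 + ((-8*(-1/12) + 0*(-1/11)) + (-12 - 1))/(-31) = -14 + ((2/3 + 0) - 13)*(-1/31) = -14 + (2/3 - 13)*(-1/31) = -14 - 37/3*(-1/31) = -14 + 37/93 = -1265/93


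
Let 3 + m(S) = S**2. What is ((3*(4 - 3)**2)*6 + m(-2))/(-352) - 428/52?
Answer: -37911/4576 ≈ -8.2847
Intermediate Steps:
m(S) = -3 + S**2
((3*(4 - 3)**2)*6 + m(-2))/(-352) - 428/52 = ((3*(4 - 3)**2)*6 + (-3 + (-2)**2))/(-352) - 428/52 = ((3*1**2)*6 + (-3 + 4))*(-1/352) - 428*1/52 = ((3*1)*6 + 1)*(-1/352) - 107/13 = (3*6 + 1)*(-1/352) - 107/13 = (18 + 1)*(-1/352) - 107/13 = 19*(-1/352) - 107/13 = -19/352 - 107/13 = -37911/4576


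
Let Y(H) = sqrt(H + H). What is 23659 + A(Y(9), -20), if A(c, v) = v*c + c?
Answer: 23659 - 57*sqrt(2) ≈ 23578.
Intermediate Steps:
Y(H) = sqrt(2)*sqrt(H) (Y(H) = sqrt(2*H) = sqrt(2)*sqrt(H))
A(c, v) = c + c*v (A(c, v) = c*v + c = c + c*v)
23659 + A(Y(9), -20) = 23659 + (sqrt(2)*sqrt(9))*(1 - 20) = 23659 + (sqrt(2)*3)*(-19) = 23659 + (3*sqrt(2))*(-19) = 23659 - 57*sqrt(2)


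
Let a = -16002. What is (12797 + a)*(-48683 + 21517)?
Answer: 87067030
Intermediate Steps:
(12797 + a)*(-48683 + 21517) = (12797 - 16002)*(-48683 + 21517) = -3205*(-27166) = 87067030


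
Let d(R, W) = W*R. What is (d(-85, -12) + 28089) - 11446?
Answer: 17663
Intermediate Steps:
d(R, W) = R*W
(d(-85, -12) + 28089) - 11446 = (-85*(-12) + 28089) - 11446 = (1020 + 28089) - 11446 = 29109 - 11446 = 17663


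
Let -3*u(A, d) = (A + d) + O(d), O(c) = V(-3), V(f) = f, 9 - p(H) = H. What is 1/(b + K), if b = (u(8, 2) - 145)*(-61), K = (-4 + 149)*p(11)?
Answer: 3/26092 ≈ 0.00011498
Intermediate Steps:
p(H) = 9 - H
O(c) = -3
u(A, d) = 1 - A/3 - d/3 (u(A, d) = -((A + d) - 3)/3 = -(-3 + A + d)/3 = 1 - A/3 - d/3)
K = -290 (K = (-4 + 149)*(9 - 1*11) = 145*(9 - 11) = 145*(-2) = -290)
b = 26962/3 (b = ((1 - ⅓*8 - ⅓*2) - 145)*(-61) = ((1 - 8/3 - ⅔) - 145)*(-61) = (-7/3 - 145)*(-61) = -442/3*(-61) = 26962/3 ≈ 8987.3)
1/(b + K) = 1/(26962/3 - 290) = 1/(26092/3) = 3/26092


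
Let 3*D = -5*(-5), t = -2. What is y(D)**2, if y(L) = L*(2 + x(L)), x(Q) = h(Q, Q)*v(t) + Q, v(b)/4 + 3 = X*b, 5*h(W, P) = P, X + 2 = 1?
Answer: 75625/81 ≈ 933.64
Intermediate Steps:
X = -1 (X = -2 + 1 = -1)
h(W, P) = P/5
v(b) = -12 - 4*b (v(b) = -12 + 4*(-b) = -12 - 4*b)
x(Q) = Q/5 (x(Q) = (Q/5)*(-12 - 4*(-2)) + Q = (Q/5)*(-12 + 8) + Q = (Q/5)*(-4) + Q = -4*Q/5 + Q = Q/5)
D = 25/3 (D = (-5*(-5))/3 = (1/3)*25 = 25/3 ≈ 8.3333)
y(L) = L*(2 + L/5)
y(D)**2 = ((1/5)*(25/3)*(10 + 25/3))**2 = ((1/5)*(25/3)*(55/3))**2 = (275/9)**2 = 75625/81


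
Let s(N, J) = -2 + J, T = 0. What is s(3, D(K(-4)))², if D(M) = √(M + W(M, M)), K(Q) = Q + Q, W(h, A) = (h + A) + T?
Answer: 4*(1 - I*√6)² ≈ -20.0 - 19.596*I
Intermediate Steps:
W(h, A) = A + h (W(h, A) = (h + A) + 0 = (A + h) + 0 = A + h)
K(Q) = 2*Q
D(M) = √3*√M (D(M) = √(M + (M + M)) = √(M + 2*M) = √(3*M) = √3*√M)
s(3, D(K(-4)))² = (-2 + √3*√(2*(-4)))² = (-2 + √3*√(-8))² = (-2 + √3*(2*I*√2))² = (-2 + 2*I*√6)²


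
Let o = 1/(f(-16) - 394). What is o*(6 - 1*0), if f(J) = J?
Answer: -3/205 ≈ -0.014634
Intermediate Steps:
o = -1/410 (o = 1/(-16 - 394) = 1/(-410) = -1/410 ≈ -0.0024390)
o*(6 - 1*0) = -(6 - 1*0)/410 = -(6 + 0)/410 = -1/410*6 = -3/205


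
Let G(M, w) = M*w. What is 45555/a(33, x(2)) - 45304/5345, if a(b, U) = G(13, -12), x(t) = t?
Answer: -83519633/277940 ≈ -300.50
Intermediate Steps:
a(b, U) = -156 (a(b, U) = 13*(-12) = -156)
45555/a(33, x(2)) - 45304/5345 = 45555/(-156) - 45304/5345 = 45555*(-1/156) - 45304*1/5345 = -15185/52 - 45304/5345 = -83519633/277940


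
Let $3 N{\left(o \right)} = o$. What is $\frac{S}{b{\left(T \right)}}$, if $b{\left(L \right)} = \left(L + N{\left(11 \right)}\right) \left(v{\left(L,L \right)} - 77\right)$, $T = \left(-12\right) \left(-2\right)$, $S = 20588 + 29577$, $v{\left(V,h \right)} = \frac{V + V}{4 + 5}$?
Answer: $- \frac{90297}{3569} \approx -25.3$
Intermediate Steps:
$N{\left(o \right)} = \frac{o}{3}$
$v{\left(V,h \right)} = \frac{2 V}{9}$
$S = 50165$
$T = 24$
$b{\left(L \right)} = \left(-77 + \frac{2 L}{9}\right) \left(\frac{11}{3} + L\right)$ ($b{\left(L \right)} = \left(L + \frac{1}{3} \cdot 11\right) \left(\frac{2 L}{9} - 77\right) = \left(L + \frac{11}{3}\right) \left(-77 + \frac{2 L}{9}\right) = \left(\frac{11}{3} + L\right) \left(-77 + \frac{2 L}{9}\right) = \left(-77 + \frac{2 L}{9}\right) \left(\frac{11}{3} + L\right)$)
$\frac{S}{b{\left(T \right)}} = \frac{50165}{- \frac{847}{3} - \frac{16456}{9} + \frac{2 \cdot 24^{2}}{9}} = \frac{50165}{- \frac{847}{3} - \frac{16456}{9} + \frac{2}{9} \cdot 576} = \frac{50165}{- \frac{847}{3} - \frac{16456}{9} + 128} = \frac{50165}{- \frac{17845}{9}} = 50165 \left(- \frac{9}{17845}\right) = - \frac{90297}{3569}$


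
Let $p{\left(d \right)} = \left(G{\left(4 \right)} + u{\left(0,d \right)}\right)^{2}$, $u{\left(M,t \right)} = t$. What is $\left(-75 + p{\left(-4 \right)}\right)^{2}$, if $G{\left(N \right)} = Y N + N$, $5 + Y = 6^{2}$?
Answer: $234120601$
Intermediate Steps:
$Y = 31$ ($Y = -5 + 6^{2} = -5 + 36 = 31$)
$G{\left(N \right)} = 32 N$ ($G{\left(N \right)} = 31 N + N = 32 N$)
$p{\left(d \right)} = \left(128 + d\right)^{2}$ ($p{\left(d \right)} = \left(32 \cdot 4 + d\right)^{2} = \left(128 + d\right)^{2}$)
$\left(-75 + p{\left(-4 \right)}\right)^{2} = \left(-75 + \left(128 - 4\right)^{2}\right)^{2} = \left(-75 + 124^{2}\right)^{2} = \left(-75 + 15376\right)^{2} = 15301^{2} = 234120601$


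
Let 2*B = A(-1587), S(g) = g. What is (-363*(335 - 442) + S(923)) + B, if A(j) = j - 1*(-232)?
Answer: 78173/2 ≈ 39087.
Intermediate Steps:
A(j) = 232 + j (A(j) = j + 232 = 232 + j)
B = -1355/2 (B = (232 - 1587)/2 = (½)*(-1355) = -1355/2 ≈ -677.50)
(-363*(335 - 442) + S(923)) + B = (-363*(335 - 442) + 923) - 1355/2 = (-363*(-107) + 923) - 1355/2 = (38841 + 923) - 1355/2 = 39764 - 1355/2 = 78173/2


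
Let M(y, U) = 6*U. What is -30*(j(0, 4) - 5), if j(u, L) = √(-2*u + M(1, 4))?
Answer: 150 - 60*√6 ≈ 3.0306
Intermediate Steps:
j(u, L) = √(24 - 2*u) (j(u, L) = √(-2*u + 6*4) = √(-2*u + 24) = √(24 - 2*u))
-30*(j(0, 4) - 5) = -30*(√(24 - 2*0) - 5) = -30*(√(24 + 0) - 5) = -30*(√24 - 5) = -30*(2*√6 - 5) = -30*(-5 + 2*√6) = 150 - 60*√6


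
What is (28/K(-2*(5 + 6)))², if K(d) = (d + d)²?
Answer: 49/234256 ≈ 0.00020917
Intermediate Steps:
K(d) = 4*d² (K(d) = (2*d)² = 4*d²)
(28/K(-2*(5 + 6)))² = (28/(4*(-2*(5 + 6))²))² = (28/(4*(-2*11)²))² = (28/(4*(-22)²))² = (28/(4*484))² = (28/1936)² = ((1/1936)*28)² = (7/484)² = 49/234256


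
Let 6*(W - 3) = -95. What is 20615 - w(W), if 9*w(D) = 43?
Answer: 185492/9 ≈ 20610.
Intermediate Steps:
W = -77/6 (W = 3 + (⅙)*(-95) = 3 - 95/6 = -77/6 ≈ -12.833)
w(D) = 43/9 (w(D) = (⅑)*43 = 43/9)
20615 - w(W) = 20615 - 1*43/9 = 20615 - 43/9 = 185492/9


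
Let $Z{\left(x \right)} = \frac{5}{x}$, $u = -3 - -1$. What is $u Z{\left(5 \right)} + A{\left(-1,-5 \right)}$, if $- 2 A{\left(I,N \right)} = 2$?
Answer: $-3$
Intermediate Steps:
$u = -2$ ($u = -3 + 1 = -2$)
$A{\left(I,N \right)} = -1$ ($A{\left(I,N \right)} = \left(- \frac{1}{2}\right) 2 = -1$)
$u Z{\left(5 \right)} + A{\left(-1,-5 \right)} = - 2 \cdot \frac{5}{5} - 1 = - 2 \cdot 5 \cdot \frac{1}{5} - 1 = \left(-2\right) 1 - 1 = -2 - 1 = -3$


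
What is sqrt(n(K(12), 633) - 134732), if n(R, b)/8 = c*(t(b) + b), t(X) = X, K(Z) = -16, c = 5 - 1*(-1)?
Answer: 82*I*sqrt(11) ≈ 271.96*I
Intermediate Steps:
c = 6 (c = 5 + 1 = 6)
n(R, b) = 96*b (n(R, b) = 8*(6*(b + b)) = 8*(6*(2*b)) = 8*(12*b) = 96*b)
sqrt(n(K(12), 633) - 134732) = sqrt(96*633 - 134732) = sqrt(60768 - 134732) = sqrt(-73964) = 82*I*sqrt(11)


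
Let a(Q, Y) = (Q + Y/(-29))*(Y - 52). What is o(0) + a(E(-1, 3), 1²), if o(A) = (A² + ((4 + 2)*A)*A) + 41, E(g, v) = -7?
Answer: 11593/29 ≈ 399.76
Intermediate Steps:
a(Q, Y) = (-52 + Y)*(Q - Y/29) (a(Q, Y) = (Q + Y*(-1/29))*(-52 + Y) = (Q - Y/29)*(-52 + Y) = (-52 + Y)*(Q - Y/29))
o(A) = 41 + 7*A² (o(A) = (A² + (6*A)*A) + 41 = (A² + 6*A²) + 41 = 7*A² + 41 = 41 + 7*A²)
o(0) + a(E(-1, 3), 1²) = (41 + 7*0²) + (-52*(-7) - (1²)²/29 + (52/29)*1² - 7*1²) = (41 + 7*0) + (364 - 1/29*1² + (52/29)*1 - 7*1) = (41 + 0) + (364 - 1/29*1 + 52/29 - 7) = 41 + (364 - 1/29 + 52/29 - 7) = 41 + 10404/29 = 11593/29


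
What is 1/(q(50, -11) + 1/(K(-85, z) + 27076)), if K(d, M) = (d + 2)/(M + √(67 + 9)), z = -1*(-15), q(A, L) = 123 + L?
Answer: 12226589791655/1369378508370357 + 166*√19/1369378508370357 ≈ 0.0089286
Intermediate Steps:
z = 15
K(d, M) = (2 + d)/(M + 2*√19) (K(d, M) = (2 + d)/(M + √76) = (2 + d)/(M + 2*√19))
1/(q(50, -11) + 1/(K(-85, z) + 27076)) = 1/((123 - 11) + 1/((2 - 85)/(15 + 2*√19) + 27076)) = 1/(112 + 1/(-83/(15 + 2*√19) + 27076)) = 1/(112 + 1/(27076 - 83/(15 + 2*√19)))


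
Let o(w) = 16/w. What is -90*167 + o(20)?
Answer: -75146/5 ≈ -15029.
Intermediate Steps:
-90*167 + o(20) = -90*167 + 16/20 = -15030 + 16*(1/20) = -15030 + 4/5 = -75146/5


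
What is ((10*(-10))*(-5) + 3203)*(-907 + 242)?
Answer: -2462495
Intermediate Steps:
((10*(-10))*(-5) + 3203)*(-907 + 242) = (-100*(-5) + 3203)*(-665) = (500 + 3203)*(-665) = 3703*(-665) = -2462495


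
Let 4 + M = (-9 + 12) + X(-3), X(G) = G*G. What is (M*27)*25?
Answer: 5400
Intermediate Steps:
X(G) = G²
M = 8 (M = -4 + ((-9 + 12) + (-3)²) = -4 + (3 + 9) = -4 + 12 = 8)
(M*27)*25 = (8*27)*25 = 216*25 = 5400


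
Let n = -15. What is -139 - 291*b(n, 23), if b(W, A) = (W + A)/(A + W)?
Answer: -430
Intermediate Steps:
b(W, A) = 1 (b(W, A) = (A + W)/(A + W) = 1)
-139 - 291*b(n, 23) = -139 - 291*1 = -139 - 291 = -430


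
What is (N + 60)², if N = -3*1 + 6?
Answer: 3969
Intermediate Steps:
N = 3 (N = -3 + 6 = 3)
(N + 60)² = (3 + 60)² = 63² = 3969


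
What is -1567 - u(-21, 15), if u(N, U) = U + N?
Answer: -1561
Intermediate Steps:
u(N, U) = N + U
-1567 - u(-21, 15) = -1567 - (-21 + 15) = -1567 - 1*(-6) = -1567 + 6 = -1561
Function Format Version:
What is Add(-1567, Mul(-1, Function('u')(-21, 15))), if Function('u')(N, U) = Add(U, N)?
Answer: -1561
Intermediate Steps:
Function('u')(N, U) = Add(N, U)
Add(-1567, Mul(-1, Function('u')(-21, 15))) = Add(-1567, Mul(-1, Add(-21, 15))) = Add(-1567, Mul(-1, -6)) = Add(-1567, 6) = -1561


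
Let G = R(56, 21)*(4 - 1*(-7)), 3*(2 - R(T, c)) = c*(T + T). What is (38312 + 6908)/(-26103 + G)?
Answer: -9044/6941 ≈ -1.3030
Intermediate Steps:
R(T, c) = 2 - 2*T*c/3 (R(T, c) = 2 - c*(T + T)/3 = 2 - c*2*T/3 = 2 - 2*T*c/3)
G = -8602 (G = (2 - ⅔*56*21)*(4 - 1*(-7)) = (2 - 784)*(4 + 7) = -782*11 = -8602)
(38312 + 6908)/(-26103 + G) = (38312 + 6908)/(-26103 - 8602) = 45220/(-34705) = 45220*(-1/34705) = -9044/6941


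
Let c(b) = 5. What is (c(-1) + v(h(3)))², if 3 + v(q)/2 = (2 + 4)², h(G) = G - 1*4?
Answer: 5041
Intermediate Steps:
h(G) = -4 + G (h(G) = G - 4 = -4 + G)
v(q) = 66 (v(q) = -6 + 2*(2 + 4)² = -6 + 2*6² = -6 + 2*36 = -6 + 72 = 66)
(c(-1) + v(h(3)))² = (5 + 66)² = 71² = 5041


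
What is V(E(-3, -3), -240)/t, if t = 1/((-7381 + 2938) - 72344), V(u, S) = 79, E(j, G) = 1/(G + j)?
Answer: -6066173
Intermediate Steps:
t = -1/76787 (t = 1/(-4443 - 72344) = 1/(-76787) = -1/76787 ≈ -1.3023e-5)
V(E(-3, -3), -240)/t = 79/(-1/76787) = 79*(-76787) = -6066173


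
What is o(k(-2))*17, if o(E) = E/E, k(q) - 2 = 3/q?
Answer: 17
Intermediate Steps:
k(q) = 2 + 3/q
o(E) = 1
o(k(-2))*17 = 1*17 = 17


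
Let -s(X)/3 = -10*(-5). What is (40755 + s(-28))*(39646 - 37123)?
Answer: 102446415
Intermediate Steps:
s(X) = -150 (s(X) = -(-30)*(-5) = -3*50 = -150)
(40755 + s(-28))*(39646 - 37123) = (40755 - 150)*(39646 - 37123) = 40605*2523 = 102446415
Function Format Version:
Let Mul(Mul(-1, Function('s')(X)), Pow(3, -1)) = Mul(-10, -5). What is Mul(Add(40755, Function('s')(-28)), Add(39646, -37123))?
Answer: 102446415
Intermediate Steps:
Function('s')(X) = -150 (Function('s')(X) = Mul(-3, Mul(-10, -5)) = Mul(-3, 50) = -150)
Mul(Add(40755, Function('s')(-28)), Add(39646, -37123)) = Mul(Add(40755, -150), Add(39646, -37123)) = Mul(40605, 2523) = 102446415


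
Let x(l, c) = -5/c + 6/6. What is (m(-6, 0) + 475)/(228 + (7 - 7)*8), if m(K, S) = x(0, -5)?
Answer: 159/76 ≈ 2.0921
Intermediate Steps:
x(l, c) = 1 - 5/c (x(l, c) = -5/c + 6*(⅙) = -5/c + 1 = 1 - 5/c)
m(K, S) = 2 (m(K, S) = (-5 - 5)/(-5) = -⅕*(-10) = 2)
(m(-6, 0) + 475)/(228 + (7 - 7)*8) = (2 + 475)/(228 + (7 - 7)*8) = 477/(228 + 0*8) = 477/(228 + 0) = 477/228 = 477*(1/228) = 159/76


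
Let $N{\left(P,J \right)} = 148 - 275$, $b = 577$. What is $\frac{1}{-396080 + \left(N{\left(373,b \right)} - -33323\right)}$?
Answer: $- \frac{1}{362884} \approx -2.7557 \cdot 10^{-6}$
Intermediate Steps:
$N{\left(P,J \right)} = -127$
$\frac{1}{-396080 + \left(N{\left(373,b \right)} - -33323\right)} = \frac{1}{-396080 - -33196} = \frac{1}{-396080 + \left(-127 + 33323\right)} = \frac{1}{-396080 + 33196} = \frac{1}{-362884} = - \frac{1}{362884}$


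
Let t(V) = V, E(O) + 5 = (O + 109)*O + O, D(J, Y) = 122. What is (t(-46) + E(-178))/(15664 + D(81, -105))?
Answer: 12053/15786 ≈ 0.76353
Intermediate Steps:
E(O) = -5 + O + O*(109 + O) (E(O) = -5 + ((O + 109)*O + O) = -5 + ((109 + O)*O + O) = -5 + (O*(109 + O) + O) = -5 + (O + O*(109 + O)) = -5 + O + O*(109 + O))
(t(-46) + E(-178))/(15664 + D(81, -105)) = (-46 + (-5 + (-178)² + 110*(-178)))/(15664 + 122) = (-46 + (-5 + 31684 - 19580))/15786 = (-46 + 12099)*(1/15786) = 12053*(1/15786) = 12053/15786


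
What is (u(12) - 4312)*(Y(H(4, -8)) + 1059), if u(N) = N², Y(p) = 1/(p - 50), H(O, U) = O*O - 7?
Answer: -180966224/41 ≈ -4.4138e+6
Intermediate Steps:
H(O, U) = -7 + O² (H(O, U) = O² - 7 = -7 + O²)
Y(p) = 1/(-50 + p)
(u(12) - 4312)*(Y(H(4, -8)) + 1059) = (12² - 4312)*(1/(-50 + (-7 + 4²)) + 1059) = (144 - 4312)*(1/(-50 + (-7 + 16)) + 1059) = -4168*(1/(-50 + 9) + 1059) = -4168*(1/(-41) + 1059) = -4168*(-1/41 + 1059) = -4168*43418/41 = -180966224/41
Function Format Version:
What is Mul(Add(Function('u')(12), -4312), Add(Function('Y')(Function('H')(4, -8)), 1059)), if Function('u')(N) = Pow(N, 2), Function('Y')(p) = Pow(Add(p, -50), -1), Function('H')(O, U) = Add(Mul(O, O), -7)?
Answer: Rational(-180966224, 41) ≈ -4.4138e+6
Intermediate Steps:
Function('H')(O, U) = Add(-7, Pow(O, 2)) (Function('H')(O, U) = Add(Pow(O, 2), -7) = Add(-7, Pow(O, 2)))
Function('Y')(p) = Pow(Add(-50, p), -1)
Mul(Add(Function('u')(12), -4312), Add(Function('Y')(Function('H')(4, -8)), 1059)) = Mul(Add(Pow(12, 2), -4312), Add(Pow(Add(-50, Add(-7, Pow(4, 2))), -1), 1059)) = Mul(Add(144, -4312), Add(Pow(Add(-50, Add(-7, 16)), -1), 1059)) = Mul(-4168, Add(Pow(Add(-50, 9), -1), 1059)) = Mul(-4168, Add(Pow(-41, -1), 1059)) = Mul(-4168, Add(Rational(-1, 41), 1059)) = Mul(-4168, Rational(43418, 41)) = Rational(-180966224, 41)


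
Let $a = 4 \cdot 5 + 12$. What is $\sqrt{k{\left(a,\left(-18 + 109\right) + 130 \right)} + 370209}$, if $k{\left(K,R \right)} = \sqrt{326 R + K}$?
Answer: $\sqrt{370209 + \sqrt{72078}} \approx 608.67$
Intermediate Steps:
$a = 32$ ($a = 20 + 12 = 32$)
$k{\left(K,R \right)} = \sqrt{K + 326 R}$
$\sqrt{k{\left(a,\left(-18 + 109\right) + 130 \right)} + 370209} = \sqrt{\sqrt{32 + 326 \left(\left(-18 + 109\right) + 130\right)} + 370209} = \sqrt{\sqrt{32 + 326 \left(91 + 130\right)} + 370209} = \sqrt{\sqrt{32 + 326 \cdot 221} + 370209} = \sqrt{\sqrt{32 + 72046} + 370209} = \sqrt{\sqrt{72078} + 370209} = \sqrt{370209 + \sqrt{72078}}$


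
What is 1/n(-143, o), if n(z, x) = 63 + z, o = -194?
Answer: -1/80 ≈ -0.012500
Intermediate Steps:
1/n(-143, o) = 1/(63 - 143) = 1/(-80) = -1/80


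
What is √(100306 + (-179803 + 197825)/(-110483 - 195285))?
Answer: √586125666075953/76442 ≈ 316.71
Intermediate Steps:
√(100306 + (-179803 + 197825)/(-110483 - 195285)) = √(100306 + 18022/(-305768)) = √(100306 + 18022*(-1/305768)) = √(100306 - 9011/152884) = √(15335173493/152884) = √586125666075953/76442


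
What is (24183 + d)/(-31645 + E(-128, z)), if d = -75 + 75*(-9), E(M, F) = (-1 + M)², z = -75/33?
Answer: -23433/15004 ≈ -1.5618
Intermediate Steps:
z = -25/11 (z = -75*1/33 = -25/11 ≈ -2.2727)
d = -750 (d = -75 - 675 = -750)
(24183 + d)/(-31645 + E(-128, z)) = (24183 - 750)/(-31645 + (-1 - 128)²) = 23433/(-31645 + (-129)²) = 23433/(-31645 + 16641) = 23433/(-15004) = 23433*(-1/15004) = -23433/15004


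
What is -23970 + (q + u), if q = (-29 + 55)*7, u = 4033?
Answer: -19755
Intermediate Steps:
q = 182 (q = 26*7 = 182)
-23970 + (q + u) = -23970 + (182 + 4033) = -23970 + 4215 = -19755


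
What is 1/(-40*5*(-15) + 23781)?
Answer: 1/26781 ≈ 3.7340e-5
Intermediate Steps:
1/(-40*5*(-15) + 23781) = 1/(-200*(-15) + 23781) = 1/(3000 + 23781) = 1/26781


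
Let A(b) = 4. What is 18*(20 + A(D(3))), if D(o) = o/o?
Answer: 432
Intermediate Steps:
D(o) = 1
18*(20 + A(D(3))) = 18*(20 + 4) = 18*24 = 432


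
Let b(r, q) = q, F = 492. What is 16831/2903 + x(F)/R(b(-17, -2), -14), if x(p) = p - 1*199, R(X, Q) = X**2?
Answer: 917903/11612 ≈ 79.048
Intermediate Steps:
x(p) = -199 + p (x(p) = p - 199 = -199 + p)
16831/2903 + x(F)/R(b(-17, -2), -14) = 16831/2903 + (-199 + 492)/((-2)**2) = 16831*(1/2903) + 293/4 = 16831/2903 + 293*(1/4) = 16831/2903 + 293/4 = 917903/11612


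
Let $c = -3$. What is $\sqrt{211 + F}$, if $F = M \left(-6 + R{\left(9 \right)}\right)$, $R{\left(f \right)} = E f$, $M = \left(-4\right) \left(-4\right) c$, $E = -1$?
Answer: $7 \sqrt{19} \approx 30.512$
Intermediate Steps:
$M = -48$ ($M = \left(-4\right) \left(-4\right) \left(-3\right) = 16 \left(-3\right) = -48$)
$R{\left(f \right)} = - f$
$F = 720$ ($F = - 48 \left(-6 - 9\right) = \left(-48\right) \left(-15\right) = 720$)
$\sqrt{211 + F} = \sqrt{211 + 720} = \sqrt{931} = 7 \sqrt{19}$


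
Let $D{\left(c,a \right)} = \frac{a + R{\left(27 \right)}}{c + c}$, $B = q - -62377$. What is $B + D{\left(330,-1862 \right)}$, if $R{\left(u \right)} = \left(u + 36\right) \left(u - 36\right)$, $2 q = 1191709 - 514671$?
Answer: $\frac{264588931}{660} \approx 4.0089 \cdot 10^{5}$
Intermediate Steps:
$q = 338519$ ($q = \frac{1191709 - 514671}{2} = \frac{1}{2} \cdot 677038 = 338519$)
$B = 400896$ ($B = 338519 - -62377 = 338519 + 62377 = 400896$)
$R{\left(u \right)} = \left(-36 + u\right) \left(36 + u\right)$ ($R{\left(u \right)} = \left(36 + u\right) \left(-36 + u\right) = \left(-36 + u\right) \left(36 + u\right)$)
$D{\left(c,a \right)} = \frac{-567 + a}{2 c}$ ($D{\left(c,a \right)} = \frac{a - \left(1296 - 27^{2}\right)}{c + c} = \frac{a + \left(-1296 + 729\right)}{2 c} = \left(a - 567\right) \frac{1}{2 c} = \left(-567 + a\right) \frac{1}{2 c} = \frac{-567 + a}{2 c}$)
$B + D{\left(330,-1862 \right)} = 400896 + \frac{-567 - 1862}{2 \cdot 330} = 400896 + \frac{1}{2} \cdot \frac{1}{330} \left(-2429\right) = 400896 - \frac{2429}{660} = \frac{264588931}{660}$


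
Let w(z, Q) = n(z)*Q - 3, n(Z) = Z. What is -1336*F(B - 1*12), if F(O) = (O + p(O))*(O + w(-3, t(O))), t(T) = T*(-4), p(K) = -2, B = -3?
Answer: -4496976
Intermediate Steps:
t(T) = -4*T
w(z, Q) = -3 + Q*z (w(z, Q) = z*Q - 3 = Q*z - 3 = -3 + Q*z)
F(O) = (-3 + 13*O)*(-2 + O) (F(O) = (O - 2)*(O + (-3 - 4*O*(-3))) = (-2 + O)*(O + (-3 + 12*O)) = (-2 + O)*(-3 + 13*O) = (-3 + 13*O)*(-2 + O))
-1336*F(B - 1*12) = -1336*(6 - 29*(-3 - 1*12) + 13*(-3 - 1*12)**2) = -1336*(6 - 29*(-3 - 12) + 13*(-3 - 12)**2) = -1336*(6 - 29*(-15) + 13*(-15)**2) = -1336*(6 + 435 + 13*225) = -1336*(6 + 435 + 2925) = -1336*3366 = -4496976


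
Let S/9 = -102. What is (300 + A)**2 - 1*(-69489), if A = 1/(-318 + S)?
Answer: 243649965745/1527696 ≈ 1.5949e+5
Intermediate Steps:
S = -918 (S = 9*(-102) = -918)
A = -1/1236 (A = 1/(-318 - 918) = 1/(-1236) = -1/1236 ≈ -0.00080906)
(300 + A)**2 - 1*(-69489) = (300 - 1/1236)**2 - 1*(-69489) = (370799/1236)**2 + 69489 = 137491898401/1527696 + 69489 = 243649965745/1527696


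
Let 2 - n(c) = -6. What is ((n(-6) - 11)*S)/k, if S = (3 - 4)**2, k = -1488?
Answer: 1/496 ≈ 0.0020161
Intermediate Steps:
n(c) = 8 (n(c) = 2 - 1*(-6) = 2 + 6 = 8)
S = 1 (S = (-1)**2 = 1)
((n(-6) - 11)*S)/k = ((8 - 11)*1)/(-1488) = -3*1*(-1/1488) = -3*(-1/1488) = 1/496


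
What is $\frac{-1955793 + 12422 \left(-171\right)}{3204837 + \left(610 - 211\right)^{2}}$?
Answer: $- \frac{1359985}{1121346} \approx -1.2128$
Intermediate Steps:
$\frac{-1955793 + 12422 \left(-171\right)}{3204837 + \left(610 - 211\right)^{2}} = \frac{-1955793 - 2124162}{3204837 + 399^{2}} = - \frac{4079955}{3204837 + 159201} = - \frac{4079955}{3364038} = \left(-4079955\right) \frac{1}{3364038} = - \frac{1359985}{1121346}$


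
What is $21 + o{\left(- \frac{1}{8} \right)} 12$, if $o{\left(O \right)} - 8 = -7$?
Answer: $33$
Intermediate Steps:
$o{\left(O \right)} = 1$ ($o{\left(O \right)} = 8 - 7 = 1$)
$21 + o{\left(- \frac{1}{8} \right)} 12 = 21 + 1 \cdot 12 = 21 + 12 = 33$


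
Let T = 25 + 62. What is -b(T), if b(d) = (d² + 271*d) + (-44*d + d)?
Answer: -27405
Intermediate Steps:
T = 87
b(d) = d² + 228*d (b(d) = (d² + 271*d) - 43*d = d² + 228*d)
-b(T) = -87*(228 + 87) = -87*315 = -1*27405 = -27405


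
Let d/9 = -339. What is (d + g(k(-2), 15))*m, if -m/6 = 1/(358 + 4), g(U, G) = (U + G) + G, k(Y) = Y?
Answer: 9069/181 ≈ 50.105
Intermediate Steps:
d = -3051 (d = 9*(-339) = -3051)
g(U, G) = U + 2*G (g(U, G) = (G + U) + G = U + 2*G)
m = -3/181 (m = -6/(358 + 4) = -6/362 = -6*1/362 = -3/181 ≈ -0.016575)
(d + g(k(-2), 15))*m = (-3051 + (-2 + 2*15))*(-3/181) = (-3051 + (-2 + 30))*(-3/181) = (-3051 + 28)*(-3/181) = -3023*(-3/181) = 9069/181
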